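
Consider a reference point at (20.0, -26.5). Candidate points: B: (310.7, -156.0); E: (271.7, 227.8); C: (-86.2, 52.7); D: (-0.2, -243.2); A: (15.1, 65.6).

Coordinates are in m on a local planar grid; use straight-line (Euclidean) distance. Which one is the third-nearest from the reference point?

Distances from the reference point ((20.0, -26.5)):
A: 92.2 m
C: 132.5 m
D: 217.6 m
B: 318.2 m
E: 357.8 m
The third-nearest is D at 217.6 m.

D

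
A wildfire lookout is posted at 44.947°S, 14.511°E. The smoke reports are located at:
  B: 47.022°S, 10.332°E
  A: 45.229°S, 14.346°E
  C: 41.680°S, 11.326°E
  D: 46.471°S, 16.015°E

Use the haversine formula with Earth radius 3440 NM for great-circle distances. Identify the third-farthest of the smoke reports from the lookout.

Distances from the lookout (44.947°S, 14.511°E):
C: 240.4 NM
B: 214.2 NM
D: 111.1 NM
A: 18.3 NM
The third-farthest is D at 111.1 NM.

D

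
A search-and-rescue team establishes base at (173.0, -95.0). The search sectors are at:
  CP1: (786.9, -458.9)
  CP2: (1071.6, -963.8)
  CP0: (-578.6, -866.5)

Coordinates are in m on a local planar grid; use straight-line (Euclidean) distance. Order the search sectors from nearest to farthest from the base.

Computing each straight-line distance from (173.0, -95.0):
CP1 (786.9, -458.9): 713.7 m
CP0 (-578.6, -866.5): 1077.1 m
CP2 (1071.6, -963.8): 1249.9 m

CP1, CP0, CP2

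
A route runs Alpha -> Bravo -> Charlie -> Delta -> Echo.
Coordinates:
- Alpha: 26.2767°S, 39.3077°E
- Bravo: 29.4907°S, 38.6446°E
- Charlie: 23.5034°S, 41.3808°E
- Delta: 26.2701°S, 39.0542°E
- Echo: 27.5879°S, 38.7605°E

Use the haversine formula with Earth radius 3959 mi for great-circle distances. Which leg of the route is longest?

Leg distances:
Alpha→Bravo: 225.7 mi
Bravo→Charlie: 446.9 mi
Charlie→Delta: 240.4 mi
Delta→Echo: 92.8 mi
The longest leg is Bravo–Charlie at 446.9 mi.

Bravo–Charlie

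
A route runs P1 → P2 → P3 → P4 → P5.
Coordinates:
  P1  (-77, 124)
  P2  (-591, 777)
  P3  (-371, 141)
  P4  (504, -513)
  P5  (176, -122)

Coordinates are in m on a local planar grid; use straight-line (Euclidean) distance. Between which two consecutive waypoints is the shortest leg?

P4–P5

Leg distances:
P1→P2: 831.0 m
P2→P3: 673.0 m
P3→P4: 1092.4 m
P4→P5: 510.4 m
The shortest leg is P4–P5 at 510.4 m.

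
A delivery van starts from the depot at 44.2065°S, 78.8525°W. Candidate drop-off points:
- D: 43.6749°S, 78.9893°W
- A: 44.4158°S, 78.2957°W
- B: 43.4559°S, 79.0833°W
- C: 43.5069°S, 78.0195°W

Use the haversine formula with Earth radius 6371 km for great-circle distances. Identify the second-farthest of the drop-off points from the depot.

Distance to each, sorted:
C: 102.5 km
B: 85.5 km
D: 60.1 km
A: 50.0 km
The second-farthest is B at 85.5 km.

B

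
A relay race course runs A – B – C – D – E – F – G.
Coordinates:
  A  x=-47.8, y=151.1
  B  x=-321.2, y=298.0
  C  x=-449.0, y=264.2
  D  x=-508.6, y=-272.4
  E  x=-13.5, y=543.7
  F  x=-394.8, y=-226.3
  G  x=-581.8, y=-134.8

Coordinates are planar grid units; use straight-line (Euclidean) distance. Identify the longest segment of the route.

Leg distances:
A→B: 310.4
B→C: 132.2
C→D: 539.9
D→E: 954.5
E→F: 859.2
F→G: 208.2
The longest leg is D–E at 954.5.

D–E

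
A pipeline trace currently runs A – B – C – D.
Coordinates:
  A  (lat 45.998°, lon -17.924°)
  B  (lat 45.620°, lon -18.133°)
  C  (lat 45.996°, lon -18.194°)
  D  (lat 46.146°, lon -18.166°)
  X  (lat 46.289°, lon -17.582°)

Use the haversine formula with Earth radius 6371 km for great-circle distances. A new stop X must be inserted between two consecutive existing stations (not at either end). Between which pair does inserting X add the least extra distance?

Added distance for inserting X between each consecutive pair:
A–B: 82.4 km
B–C: 101.0 km
C–D: 88.2 km
Smallest added distance is 82.4 km, inserting between A and B.

between A and B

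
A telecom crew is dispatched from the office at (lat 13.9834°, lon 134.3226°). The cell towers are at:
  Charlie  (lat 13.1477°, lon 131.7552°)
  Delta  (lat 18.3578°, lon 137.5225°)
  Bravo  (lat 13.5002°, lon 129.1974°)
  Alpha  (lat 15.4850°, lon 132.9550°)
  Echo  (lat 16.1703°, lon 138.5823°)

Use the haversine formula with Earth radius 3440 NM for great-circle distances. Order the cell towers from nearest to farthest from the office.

Alpha, Charlie, Echo, Bravo, Delta

Distances from the office:
Alpha (lat 15.4850°, lon 132.9550°): 120.1 NM
Charlie (lat 13.1477°, lon 131.7552°): 158.0 NM
Echo (lat 16.1703°, lon 138.5823°): 279.7 NM
Bravo (lat 13.5002°, lon 129.1974°): 300.3 NM
Delta (lat 18.3578°, lon 137.5225°): 320.9 NM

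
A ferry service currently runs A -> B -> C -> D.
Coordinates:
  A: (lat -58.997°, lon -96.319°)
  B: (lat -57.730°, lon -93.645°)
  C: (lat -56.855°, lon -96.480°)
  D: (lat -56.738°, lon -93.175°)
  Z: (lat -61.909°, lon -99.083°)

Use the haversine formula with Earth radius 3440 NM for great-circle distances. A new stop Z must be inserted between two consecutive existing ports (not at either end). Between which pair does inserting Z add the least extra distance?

between A and B

Added distance for inserting Z between each consecutive pair:
A–B: 379.1 NM
B–C: 507.3 NM
C–D: 563.8 NM
Smallest added distance is 379.1 NM, inserting between A and B.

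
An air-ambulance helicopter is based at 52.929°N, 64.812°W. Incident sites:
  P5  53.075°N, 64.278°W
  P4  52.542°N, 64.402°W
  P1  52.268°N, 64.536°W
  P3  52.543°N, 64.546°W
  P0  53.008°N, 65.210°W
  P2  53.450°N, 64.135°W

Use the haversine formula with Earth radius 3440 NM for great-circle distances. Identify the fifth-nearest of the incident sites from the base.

P2

Distance to each, sorted:
P0: 15.2 NM
P5: 21.2 NM
P3: 25.1 NM
P4: 27.6 NM
P2: 39.6 NM
P1: 40.9 NM
The fifth-nearest is P2 at 39.6 NM.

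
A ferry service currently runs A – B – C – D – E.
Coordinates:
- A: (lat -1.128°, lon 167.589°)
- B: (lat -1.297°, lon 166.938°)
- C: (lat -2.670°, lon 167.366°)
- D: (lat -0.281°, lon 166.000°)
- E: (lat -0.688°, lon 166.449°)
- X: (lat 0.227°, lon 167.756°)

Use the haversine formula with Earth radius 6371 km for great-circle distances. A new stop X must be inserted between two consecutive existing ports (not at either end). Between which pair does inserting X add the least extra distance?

Added distance for inserting X between each consecutive pair:
A–B: 269.4 km
B–C: 357.5 km
C–D: 222.3 km
D–E: 313.3 km
Smallest added distance is 222.3 km, inserting between C and D.

between C and D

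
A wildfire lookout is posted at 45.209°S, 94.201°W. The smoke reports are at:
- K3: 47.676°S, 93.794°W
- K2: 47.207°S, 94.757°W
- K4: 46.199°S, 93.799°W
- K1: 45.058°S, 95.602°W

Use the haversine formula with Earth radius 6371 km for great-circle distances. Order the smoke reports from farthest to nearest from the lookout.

K3, K2, K4, K1

Distances from the lookout:
K3 47.676°S, 93.794°W: 276.1 km
K2 47.207°S, 94.757°W: 226.2 km
K4 46.199°S, 93.799°W: 114.4 km
K1 45.058°S, 95.602°W: 111.2 km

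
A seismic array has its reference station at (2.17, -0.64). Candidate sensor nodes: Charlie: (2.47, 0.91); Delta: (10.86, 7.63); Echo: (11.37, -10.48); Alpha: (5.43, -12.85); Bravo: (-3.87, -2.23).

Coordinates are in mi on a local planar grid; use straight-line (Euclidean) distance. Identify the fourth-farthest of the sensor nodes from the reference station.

Distances from the reference station ((2.17, -0.64)):
Echo: 13.5 mi
Alpha: 12.6 mi
Delta: 12.0 mi
Bravo: 6.2 mi
Charlie: 1.6 mi
The fourth-farthest is Bravo at 6.2 mi.

Bravo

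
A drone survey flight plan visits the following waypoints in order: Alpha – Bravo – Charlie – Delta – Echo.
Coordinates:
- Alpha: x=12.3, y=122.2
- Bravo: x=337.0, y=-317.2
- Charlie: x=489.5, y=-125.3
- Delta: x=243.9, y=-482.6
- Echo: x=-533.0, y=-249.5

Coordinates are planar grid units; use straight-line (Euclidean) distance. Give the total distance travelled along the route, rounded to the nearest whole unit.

2036

Leg distances:
Alpha→Bravo: 546.4  (cumulative 546.4)
Bravo→Charlie: 245.1  (cumulative 791.5)
Charlie→Delta: 433.6  (cumulative 1225.0)
Delta→Echo: 811.1  (cumulative 2036.2)
Total route length ≈ 2036.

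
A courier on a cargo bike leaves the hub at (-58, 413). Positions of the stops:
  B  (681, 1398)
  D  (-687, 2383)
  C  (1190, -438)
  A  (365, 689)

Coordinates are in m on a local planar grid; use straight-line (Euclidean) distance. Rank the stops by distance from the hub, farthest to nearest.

Distances from the hub:
D (-687, 2383): 2068.0 m
C (1190, -438): 1510.5 m
B (681, 1398): 1231.4 m
A (365, 689): 505.1 m

D, C, B, A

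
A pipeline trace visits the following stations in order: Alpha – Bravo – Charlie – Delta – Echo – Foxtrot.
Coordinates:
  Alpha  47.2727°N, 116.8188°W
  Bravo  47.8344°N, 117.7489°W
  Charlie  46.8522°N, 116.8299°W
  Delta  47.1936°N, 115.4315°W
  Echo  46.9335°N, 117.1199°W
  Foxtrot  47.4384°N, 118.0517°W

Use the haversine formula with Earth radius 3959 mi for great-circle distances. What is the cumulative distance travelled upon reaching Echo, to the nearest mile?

Leg distances:
Alpha→Bravo: 58.2 mi  (cumulative 58.2 mi)
Bravo→Charlie: 80.4 mi  (cumulative 138.6 mi)
Charlie→Delta: 70.0 mi  (cumulative 208.5 mi)
Delta→Echo: 81.5 mi  (cumulative 290.0 mi)
Cumulative distance at Echo ≈ 290 mi.

290 mi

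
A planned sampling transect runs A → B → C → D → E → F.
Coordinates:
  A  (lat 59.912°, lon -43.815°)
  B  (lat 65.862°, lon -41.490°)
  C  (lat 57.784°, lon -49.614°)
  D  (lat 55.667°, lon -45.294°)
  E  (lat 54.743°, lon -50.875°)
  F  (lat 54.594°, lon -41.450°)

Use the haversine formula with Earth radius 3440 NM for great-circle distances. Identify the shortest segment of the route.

C–D

Leg distances:
A→B: 362.8 NM
B→C: 535.9 NM
C→D: 190.7 NM
D→E: 199.0 NM
E→F: 327.1 NM
The shortest leg is C–D at 190.7 NM.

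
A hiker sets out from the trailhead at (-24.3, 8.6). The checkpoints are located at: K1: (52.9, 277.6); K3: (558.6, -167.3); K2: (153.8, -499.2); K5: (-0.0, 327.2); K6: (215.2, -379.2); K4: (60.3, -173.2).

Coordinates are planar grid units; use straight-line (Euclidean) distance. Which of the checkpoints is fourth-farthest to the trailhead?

K5

Distances from the trailhead ((-24.3, 8.6)):
K3: 608.9
K2: 538.1
K6: 455.8
K5: 319.5
K1: 279.9
K4: 200.5
The fourth-farthest is K5 at 319.5.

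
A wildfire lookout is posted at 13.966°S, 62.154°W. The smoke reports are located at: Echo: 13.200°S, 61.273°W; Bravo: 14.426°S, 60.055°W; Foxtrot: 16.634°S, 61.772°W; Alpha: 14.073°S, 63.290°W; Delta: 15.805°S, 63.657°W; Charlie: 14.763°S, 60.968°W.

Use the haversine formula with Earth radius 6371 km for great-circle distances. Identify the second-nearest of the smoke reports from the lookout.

Echo

Distances from the lookout (13.966°S, 62.154°W):
Alpha: 123.1 km
Echo: 127.8 km
Charlie: 155.5 km
Bravo: 232.0 km
Delta: 260.6 km
Foxtrot: 299.5 km
The second-nearest is Echo at 127.8 km.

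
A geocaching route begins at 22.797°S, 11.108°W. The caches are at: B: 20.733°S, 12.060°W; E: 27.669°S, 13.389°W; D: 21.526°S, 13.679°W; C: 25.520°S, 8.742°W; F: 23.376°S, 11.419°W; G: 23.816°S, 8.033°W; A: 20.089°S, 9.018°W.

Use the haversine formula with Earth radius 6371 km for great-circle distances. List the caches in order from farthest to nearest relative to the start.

E, C, A, G, D, B, F

Distances from the start:
E 27.669°S, 13.389°W: 588.3 km
C 25.520°S, 8.742°W: 386.4 km
A 20.089°S, 9.018°W: 370.7 km
G 23.816°S, 8.033°W: 333.8 km
D 21.526°S, 13.679°W: 300.1 km
B 20.733°S, 12.060°W: 249.7 km
F 23.376°S, 11.419°W: 71.8 km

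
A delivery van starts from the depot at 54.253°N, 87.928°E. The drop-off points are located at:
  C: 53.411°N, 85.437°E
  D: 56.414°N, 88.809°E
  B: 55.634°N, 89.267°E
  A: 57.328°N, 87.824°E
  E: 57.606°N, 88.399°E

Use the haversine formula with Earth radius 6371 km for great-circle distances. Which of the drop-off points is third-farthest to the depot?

D

Distances from the depot (54.253°N, 87.928°E):
E: 374.0 km
A: 342.0 km
D: 246.7 km
C: 188.4 km
B: 175.8 km
The third-farthest is D at 246.7 km.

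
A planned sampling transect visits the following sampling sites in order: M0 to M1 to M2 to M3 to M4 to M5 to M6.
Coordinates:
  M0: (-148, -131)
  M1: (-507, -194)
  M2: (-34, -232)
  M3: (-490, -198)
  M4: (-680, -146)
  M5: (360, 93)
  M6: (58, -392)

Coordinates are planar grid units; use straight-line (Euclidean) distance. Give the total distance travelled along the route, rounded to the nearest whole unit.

3132

Leg distances:
M0→M1: 364.5  (cumulative 364.5)
M1→M2: 474.5  (cumulative 839.0)
M2→M3: 457.3  (cumulative 1296.3)
M3→M4: 197.0  (cumulative 1493.3)
M4→M5: 1067.1  (cumulative 2560.4)
M5→M6: 571.3  (cumulative 3131.7)
Total route length ≈ 3132.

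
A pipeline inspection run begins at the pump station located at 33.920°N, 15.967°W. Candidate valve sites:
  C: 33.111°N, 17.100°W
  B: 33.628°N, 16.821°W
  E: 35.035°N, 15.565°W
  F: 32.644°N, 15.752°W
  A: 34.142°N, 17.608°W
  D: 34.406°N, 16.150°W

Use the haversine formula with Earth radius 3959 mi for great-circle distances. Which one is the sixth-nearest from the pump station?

Distance to each, sorted:
D: 35.2 mi
B: 53.0 mi
E: 80.4 mi
C: 85.9 mi
F: 89.0 mi
A: 95.2 mi
The sixth-nearest is A at 95.2 mi.

A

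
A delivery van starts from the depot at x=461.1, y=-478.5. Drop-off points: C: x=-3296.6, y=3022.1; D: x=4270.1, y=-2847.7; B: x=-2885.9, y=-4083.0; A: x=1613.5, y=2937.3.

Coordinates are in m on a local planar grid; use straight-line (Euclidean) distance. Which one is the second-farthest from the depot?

Distances from the depot (x=461.1, y=-478.5):
C: 5135.6 m
B: 4918.8 m
D: 4485.7 m
A: 3605.0 m
The second-farthest is B at 4918.8 m.

B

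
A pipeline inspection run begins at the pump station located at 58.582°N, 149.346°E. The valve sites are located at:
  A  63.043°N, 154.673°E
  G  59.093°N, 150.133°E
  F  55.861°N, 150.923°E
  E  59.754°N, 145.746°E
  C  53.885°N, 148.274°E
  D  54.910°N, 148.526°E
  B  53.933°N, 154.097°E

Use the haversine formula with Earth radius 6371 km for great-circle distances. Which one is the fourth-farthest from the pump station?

D

Distance to each, sorted:
B: 594.1 km
A: 573.6 km
C: 526.4 km
D: 411.3 km
F: 317.1 km
E: 243.0 km
G: 72.7 km
The fourth-farthest is D at 411.3 km.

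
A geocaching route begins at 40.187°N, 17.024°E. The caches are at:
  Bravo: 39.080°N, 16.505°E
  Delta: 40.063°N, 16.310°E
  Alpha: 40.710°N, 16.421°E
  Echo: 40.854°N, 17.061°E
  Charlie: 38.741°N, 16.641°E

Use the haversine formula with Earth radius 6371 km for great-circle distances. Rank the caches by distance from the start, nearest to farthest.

Delta, Echo, Alpha, Bravo, Charlie

Distance from the start at 40.187°N, 17.024°E to each:
Delta 40.063°N, 16.310°E: 62.3 km
Echo 40.854°N, 17.061°E: 74.2 km
Alpha 40.710°N, 16.421°E: 77.4 km
Bravo 39.080°N, 16.505°E: 130.9 km
Charlie 38.741°N, 16.641°E: 164.1 km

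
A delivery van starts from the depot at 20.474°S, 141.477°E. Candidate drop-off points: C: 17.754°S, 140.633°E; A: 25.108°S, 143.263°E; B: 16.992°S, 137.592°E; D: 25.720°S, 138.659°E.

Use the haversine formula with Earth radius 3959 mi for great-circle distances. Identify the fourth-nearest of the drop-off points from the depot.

Distance to each, sorted:
C: 195.9 mi
A: 339.8 mi
B: 350.0 mi
D: 404.3 mi
The fourth-nearest is D at 404.3 mi.

D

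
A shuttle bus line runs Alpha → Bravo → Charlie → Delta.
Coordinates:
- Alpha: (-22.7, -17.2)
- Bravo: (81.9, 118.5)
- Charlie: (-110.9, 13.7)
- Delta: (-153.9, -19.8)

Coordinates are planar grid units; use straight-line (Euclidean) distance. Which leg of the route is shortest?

Charlie–Delta

Leg distances:
Alpha→Bravo: 171.3
Bravo→Charlie: 219.4
Charlie→Delta: 54.5
The shortest leg is Charlie–Delta at 54.5.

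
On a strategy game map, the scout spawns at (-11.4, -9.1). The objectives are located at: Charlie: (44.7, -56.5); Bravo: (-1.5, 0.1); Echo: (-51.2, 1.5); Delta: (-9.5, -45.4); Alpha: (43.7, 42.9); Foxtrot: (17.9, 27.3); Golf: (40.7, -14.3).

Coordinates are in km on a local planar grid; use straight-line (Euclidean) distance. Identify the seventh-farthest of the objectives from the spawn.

Bravo

Distances from the spawn ((-11.4, -9.1)):
Alpha: 75.8 km
Charlie: 73.4 km
Golf: 52.4 km
Foxtrot: 46.7 km
Echo: 41.2 km
Delta: 36.3 km
Bravo: 13.5 km
The seventh-farthest is Bravo at 13.5 km.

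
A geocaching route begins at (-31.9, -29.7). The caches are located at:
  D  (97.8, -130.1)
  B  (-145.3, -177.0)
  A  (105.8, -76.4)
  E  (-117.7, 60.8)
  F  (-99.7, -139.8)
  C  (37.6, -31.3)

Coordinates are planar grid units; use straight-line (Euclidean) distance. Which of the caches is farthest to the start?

Distances from the start ((-31.9, -29.7)):
B: 185.9
D: 164.0
A: 145.4
F: 129.3
E: 124.7
C: 69.5
The farthest is B at 185.9.

B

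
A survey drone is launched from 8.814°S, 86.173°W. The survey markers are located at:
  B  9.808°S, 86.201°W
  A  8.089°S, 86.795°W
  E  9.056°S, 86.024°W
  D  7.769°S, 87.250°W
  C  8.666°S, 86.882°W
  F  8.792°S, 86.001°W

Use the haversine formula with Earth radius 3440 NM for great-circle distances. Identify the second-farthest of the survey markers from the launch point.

Distance to each, sorted:
D: 89.6 NM
B: 59.7 NM
A: 57.1 NM
C: 43.0 NM
E: 17.0 NM
F: 10.3 NM
The second-farthest is B at 59.7 NM.

B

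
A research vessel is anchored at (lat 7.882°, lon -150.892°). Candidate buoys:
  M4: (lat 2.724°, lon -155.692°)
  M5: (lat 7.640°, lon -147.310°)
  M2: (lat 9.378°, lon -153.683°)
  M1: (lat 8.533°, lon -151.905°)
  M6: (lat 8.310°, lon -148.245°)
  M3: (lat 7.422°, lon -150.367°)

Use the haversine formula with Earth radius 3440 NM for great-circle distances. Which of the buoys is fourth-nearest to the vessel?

Distances from the vessel ((lat 7.882°, lon -150.892°)):
M3: 41.7 NM
M1: 71.8 NM
M6: 159.4 NM
M2: 188.4 NM
M5: 213.6 NM
M4: 422.1 NM
The fourth-nearest is M2 at 188.4 NM.

M2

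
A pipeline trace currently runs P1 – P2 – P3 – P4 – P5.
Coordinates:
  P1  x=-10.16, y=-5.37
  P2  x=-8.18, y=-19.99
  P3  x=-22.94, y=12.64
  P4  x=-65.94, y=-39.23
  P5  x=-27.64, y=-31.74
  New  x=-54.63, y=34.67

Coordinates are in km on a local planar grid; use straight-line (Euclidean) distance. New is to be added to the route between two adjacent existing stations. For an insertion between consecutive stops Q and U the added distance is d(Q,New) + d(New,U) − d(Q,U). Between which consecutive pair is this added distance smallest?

between P3 and P4

Added distance for inserting New between each consecutive pair:
P1–P2: 116.8 km
P2–P3: 74.5 km
P3–P4: 46.0 km
P4–P5: 107.4 km
Smallest added distance is 46.0 km, inserting between P3 and P4.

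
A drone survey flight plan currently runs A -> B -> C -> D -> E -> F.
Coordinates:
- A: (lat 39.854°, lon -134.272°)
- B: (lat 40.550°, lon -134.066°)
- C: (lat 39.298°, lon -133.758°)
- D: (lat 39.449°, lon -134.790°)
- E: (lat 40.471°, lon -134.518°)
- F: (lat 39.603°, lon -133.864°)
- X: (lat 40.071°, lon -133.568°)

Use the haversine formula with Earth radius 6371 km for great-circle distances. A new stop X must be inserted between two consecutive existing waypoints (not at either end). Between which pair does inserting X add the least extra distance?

between B and C

Added distance for inserting X between each consecutive pair:
A–B: 53.3 km
B–C: 13.8 km
C–D: 122.5 km
D–E: 101.4 km
E–F: 38.5 km
Smallest added distance is 13.8 km, inserting between B and C.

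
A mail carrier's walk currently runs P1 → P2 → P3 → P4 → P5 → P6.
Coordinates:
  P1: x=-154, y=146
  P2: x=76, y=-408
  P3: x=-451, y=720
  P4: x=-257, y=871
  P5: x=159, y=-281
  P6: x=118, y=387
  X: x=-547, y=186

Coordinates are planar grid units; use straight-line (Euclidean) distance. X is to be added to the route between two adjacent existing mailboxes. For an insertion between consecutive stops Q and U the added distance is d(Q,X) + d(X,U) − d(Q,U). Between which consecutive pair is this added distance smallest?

between P2 and P3

Added distance for inserting X between each consecutive pair:
P1–P2: 656.0
P2–P3: 158.3
P3–P4: 1040.6
P4–P5: 365.5
P5–P6: 871.9
Smallest added distance is 158.3, inserting between P2 and P3.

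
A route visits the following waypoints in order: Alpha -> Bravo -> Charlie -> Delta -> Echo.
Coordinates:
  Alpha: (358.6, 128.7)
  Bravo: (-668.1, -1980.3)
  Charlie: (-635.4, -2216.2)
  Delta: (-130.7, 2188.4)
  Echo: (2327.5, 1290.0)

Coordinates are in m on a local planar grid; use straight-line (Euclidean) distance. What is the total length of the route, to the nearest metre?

9634 m

Leg distances:
Alpha→Bravo: 2345.6 m  (cumulative 2345.6 m)
Bravo→Charlie: 238.2 m  (cumulative 2583.8 m)
Charlie→Delta: 4433.4 m  (cumulative 7017.2 m)
Delta→Echo: 2617.2 m  (cumulative 9634.4 m)
Total route length ≈ 9634 m.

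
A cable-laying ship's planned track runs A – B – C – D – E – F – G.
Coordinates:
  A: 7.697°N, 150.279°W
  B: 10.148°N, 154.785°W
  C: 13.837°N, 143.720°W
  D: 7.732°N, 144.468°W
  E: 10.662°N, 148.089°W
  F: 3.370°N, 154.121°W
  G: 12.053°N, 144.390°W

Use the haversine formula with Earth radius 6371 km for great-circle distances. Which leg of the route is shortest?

Leg distances:
A→B: 565.0 km
B→C: 1271.2 km
C→D: 683.7 km
D→E: 513.9 km
E→F: 1048.8 km
F→G: 1442.1 km
The shortest leg is D–E at 513.9 km.

D–E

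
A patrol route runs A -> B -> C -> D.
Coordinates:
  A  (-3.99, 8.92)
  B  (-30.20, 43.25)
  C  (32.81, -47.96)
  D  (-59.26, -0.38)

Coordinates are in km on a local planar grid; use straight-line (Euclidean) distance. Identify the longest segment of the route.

Leg distances:
A→B: 43.2 km
B→C: 110.9 km
C→D: 103.6 km
The longest leg is B–C at 110.9 km.

B–C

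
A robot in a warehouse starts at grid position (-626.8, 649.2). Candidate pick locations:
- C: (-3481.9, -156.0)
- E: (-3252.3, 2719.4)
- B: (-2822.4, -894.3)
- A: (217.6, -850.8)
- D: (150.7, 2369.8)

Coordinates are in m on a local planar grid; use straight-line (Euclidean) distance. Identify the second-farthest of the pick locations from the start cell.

C

Distances from the start cell ((-626.8, 649.2)):
E: 3343.5 m
C: 2966.5 m
B: 2683.9 m
D: 1888.1 m
A: 1721.3 m
The second-farthest is C at 2966.5 m.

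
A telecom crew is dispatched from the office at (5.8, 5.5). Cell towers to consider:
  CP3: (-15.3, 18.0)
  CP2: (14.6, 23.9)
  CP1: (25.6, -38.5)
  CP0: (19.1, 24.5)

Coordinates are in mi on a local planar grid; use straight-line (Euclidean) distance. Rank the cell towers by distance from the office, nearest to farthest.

Distance from the office at (5.8, 5.5) to each:
CP2 (14.6, 23.9): 20.4 mi
CP0 (19.1, 24.5): 23.2 mi
CP3 (-15.3, 18.0): 24.5 mi
CP1 (25.6, -38.5): 48.2 mi

CP2, CP0, CP3, CP1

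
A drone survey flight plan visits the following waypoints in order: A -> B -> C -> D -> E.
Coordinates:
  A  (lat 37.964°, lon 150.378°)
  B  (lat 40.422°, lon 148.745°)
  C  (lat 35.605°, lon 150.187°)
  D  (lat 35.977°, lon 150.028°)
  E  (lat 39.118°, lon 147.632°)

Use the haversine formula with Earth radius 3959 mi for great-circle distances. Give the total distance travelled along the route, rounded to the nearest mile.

814 mi

Leg distances:
A→B: 191.0 mi  (cumulative 191.0 mi)
B→C: 342.0 mi  (cumulative 533.0 mi)
C→D: 27.2 mi  (cumulative 560.2 mi)
D→E: 253.6 mi  (cumulative 813.8 mi)
Total route length ≈ 814 mi.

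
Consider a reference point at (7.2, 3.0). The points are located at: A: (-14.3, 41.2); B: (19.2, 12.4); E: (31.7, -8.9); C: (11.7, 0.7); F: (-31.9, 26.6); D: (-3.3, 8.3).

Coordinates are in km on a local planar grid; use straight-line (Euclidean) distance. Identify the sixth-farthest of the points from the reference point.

C

Distances from the reference point ((7.2, 3.0)):
F: 45.7 km
A: 43.8 km
E: 27.2 km
B: 15.2 km
D: 11.8 km
C: 5.1 km
The sixth-farthest is C at 5.1 km.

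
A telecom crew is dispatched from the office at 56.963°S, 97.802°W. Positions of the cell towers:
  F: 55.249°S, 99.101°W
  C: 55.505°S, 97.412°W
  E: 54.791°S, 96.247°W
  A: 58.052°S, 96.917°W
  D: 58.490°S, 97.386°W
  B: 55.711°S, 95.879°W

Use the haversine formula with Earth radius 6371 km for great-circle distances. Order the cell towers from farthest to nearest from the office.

Computing each great-circle distance from 56.963°S, 97.802°W:
E 54.791°S, 96.247°W: 260.2 km
F 55.249°S, 99.101°W: 206.9 km
B 55.711°S, 95.879°W: 182.8 km
D 58.490°S, 97.386°W: 171.6 km
C 55.505°S, 97.412°W: 163.9 km
A 58.052°S, 96.917°W: 132.1 km

E, F, B, D, C, A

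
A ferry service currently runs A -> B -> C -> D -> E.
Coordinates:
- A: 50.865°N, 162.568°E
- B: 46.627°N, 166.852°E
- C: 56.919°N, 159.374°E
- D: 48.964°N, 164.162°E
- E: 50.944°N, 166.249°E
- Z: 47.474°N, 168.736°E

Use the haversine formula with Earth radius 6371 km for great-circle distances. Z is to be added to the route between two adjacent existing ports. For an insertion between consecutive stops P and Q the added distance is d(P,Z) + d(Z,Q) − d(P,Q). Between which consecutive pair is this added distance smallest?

between B and C

Added distance for inserting Z between each consecutive pair:
A–B: 190.4 km
B–C: 144.4 km
C–D: 663.2 km
D–E: 537.1 km
Smallest added distance is 144.4 km, inserting between B and C.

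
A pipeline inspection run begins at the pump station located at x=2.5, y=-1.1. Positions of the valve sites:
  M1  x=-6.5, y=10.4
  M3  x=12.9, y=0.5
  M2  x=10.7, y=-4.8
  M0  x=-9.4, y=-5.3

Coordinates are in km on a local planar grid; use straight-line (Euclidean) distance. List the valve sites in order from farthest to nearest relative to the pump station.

M1, M0, M3, M2

Computing each straight-line distance from x=2.5, y=-1.1:
M1 x=-6.5, y=10.4: 14.6 km
M0 x=-9.4, y=-5.3: 12.6 km
M3 x=12.9, y=0.5: 10.5 km
M2 x=10.7, y=-4.8: 9.0 km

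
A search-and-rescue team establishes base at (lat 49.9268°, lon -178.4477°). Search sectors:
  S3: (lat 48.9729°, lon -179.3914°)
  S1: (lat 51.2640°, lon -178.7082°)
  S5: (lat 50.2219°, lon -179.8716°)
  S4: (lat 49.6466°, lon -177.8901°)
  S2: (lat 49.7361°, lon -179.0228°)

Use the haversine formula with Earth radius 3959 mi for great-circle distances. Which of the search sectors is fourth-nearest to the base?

S3

Distances from the base ((lat 49.9268°, lon -178.4477°)):
S2: 28.8 mi
S4: 31.5 mi
S5: 66.4 mi
S3: 78.4 mi
S1: 93.1 mi
The fourth-nearest is S3 at 78.4 mi.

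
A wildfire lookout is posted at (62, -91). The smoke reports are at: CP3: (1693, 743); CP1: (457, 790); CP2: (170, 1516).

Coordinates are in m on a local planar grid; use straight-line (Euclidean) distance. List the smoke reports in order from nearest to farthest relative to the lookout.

Computing each straight-line distance from (62, -91):
CP1 (457, 790): 965.5 m
CP2 (170, 1516): 1610.6 m
CP3 (1693, 743): 1831.9 m

CP1, CP2, CP3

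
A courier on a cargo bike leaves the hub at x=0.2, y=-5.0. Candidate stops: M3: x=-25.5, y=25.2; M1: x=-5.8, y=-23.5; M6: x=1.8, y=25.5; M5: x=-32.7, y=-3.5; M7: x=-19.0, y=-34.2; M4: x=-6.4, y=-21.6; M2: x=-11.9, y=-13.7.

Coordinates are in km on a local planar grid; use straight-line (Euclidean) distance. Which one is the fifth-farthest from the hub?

M1

Distances from the hub (x=0.2, y=-5.0):
M3: 39.7 km
M7: 34.9 km
M5: 32.9 km
M6: 30.5 km
M1: 19.4 km
M4: 17.9 km
M2: 14.9 km
The fifth-farthest is M1 at 19.4 km.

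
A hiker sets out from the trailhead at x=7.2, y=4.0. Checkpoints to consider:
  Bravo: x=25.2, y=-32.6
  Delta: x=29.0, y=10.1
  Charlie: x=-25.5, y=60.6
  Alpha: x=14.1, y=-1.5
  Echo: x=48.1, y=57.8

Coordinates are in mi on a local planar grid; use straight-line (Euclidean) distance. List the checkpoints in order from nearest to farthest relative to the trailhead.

Distance from the trailhead at x=7.2, y=4.0 to each:
Alpha x=14.1, y=-1.5: 8.8 mi
Delta x=29.0, y=10.1: 22.6 mi
Bravo x=25.2, y=-32.6: 40.8 mi
Charlie x=-25.5, y=60.6: 65.4 mi
Echo x=48.1, y=57.8: 67.6 mi

Alpha, Delta, Bravo, Charlie, Echo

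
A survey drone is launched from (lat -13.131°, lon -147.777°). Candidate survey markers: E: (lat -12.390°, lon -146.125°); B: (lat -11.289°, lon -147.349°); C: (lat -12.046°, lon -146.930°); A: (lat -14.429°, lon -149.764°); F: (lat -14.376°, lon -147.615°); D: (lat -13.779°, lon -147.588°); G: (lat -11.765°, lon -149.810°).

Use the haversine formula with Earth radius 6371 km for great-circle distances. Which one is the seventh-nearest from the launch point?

G

Distances from the launch point ((lat -13.131°, lon -147.777°)):
D: 74.9 km
F: 139.5 km
C: 151.7 km
E: 197.2 km
B: 210.0 km
A: 258.6 km
G: 267.9 km
The seventh-nearest is G at 267.9 km.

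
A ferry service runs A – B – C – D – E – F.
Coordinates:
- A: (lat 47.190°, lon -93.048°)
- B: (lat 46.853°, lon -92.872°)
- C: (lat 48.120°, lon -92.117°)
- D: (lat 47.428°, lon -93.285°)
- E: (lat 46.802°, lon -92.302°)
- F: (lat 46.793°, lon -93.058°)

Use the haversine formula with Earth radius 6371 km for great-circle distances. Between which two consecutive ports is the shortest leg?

A–B

Leg distances:
A→B: 39.8 km
B→C: 151.9 km
C→D: 116.4 km
D→E: 101.9 km
E→F: 57.6 km
The shortest leg is A–B at 39.8 km.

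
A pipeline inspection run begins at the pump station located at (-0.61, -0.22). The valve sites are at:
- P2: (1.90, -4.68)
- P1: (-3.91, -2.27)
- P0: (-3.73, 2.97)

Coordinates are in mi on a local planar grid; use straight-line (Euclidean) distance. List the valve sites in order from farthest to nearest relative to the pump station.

Distances from the pump station:
P2 (1.90, -4.68): 5.1 mi
P0 (-3.73, 2.97): 4.5 mi
P1 (-3.91, -2.27): 3.9 mi

P2, P0, P1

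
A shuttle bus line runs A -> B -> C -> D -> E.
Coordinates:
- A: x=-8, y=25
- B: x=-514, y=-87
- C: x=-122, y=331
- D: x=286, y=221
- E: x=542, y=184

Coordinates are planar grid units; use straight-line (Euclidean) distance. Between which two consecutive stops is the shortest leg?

D–E

Leg distances:
A→B: 518.2
B→C: 573.1
C→D: 422.6
D→E: 258.7
The shortest leg is D–E at 258.7.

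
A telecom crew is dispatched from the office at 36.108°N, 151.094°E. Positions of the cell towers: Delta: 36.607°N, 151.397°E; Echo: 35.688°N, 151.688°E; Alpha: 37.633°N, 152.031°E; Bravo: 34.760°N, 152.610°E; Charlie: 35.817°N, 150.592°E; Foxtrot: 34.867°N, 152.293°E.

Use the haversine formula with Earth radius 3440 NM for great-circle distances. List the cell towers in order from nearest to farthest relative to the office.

Charlie, Delta, Echo, Foxtrot, Alpha, Bravo

Distances from the office:
Charlie 35.817°N, 150.592°E: 30.0 NM
Delta 36.607°N, 151.397°E: 33.3 NM
Echo 35.688°N, 151.688°E: 38.3 NM
Foxtrot 34.867°N, 152.293°E: 94.8 NM
Alpha 37.633°N, 152.031°E: 102.0 NM
Bravo 34.760°N, 152.610°E: 109.8 NM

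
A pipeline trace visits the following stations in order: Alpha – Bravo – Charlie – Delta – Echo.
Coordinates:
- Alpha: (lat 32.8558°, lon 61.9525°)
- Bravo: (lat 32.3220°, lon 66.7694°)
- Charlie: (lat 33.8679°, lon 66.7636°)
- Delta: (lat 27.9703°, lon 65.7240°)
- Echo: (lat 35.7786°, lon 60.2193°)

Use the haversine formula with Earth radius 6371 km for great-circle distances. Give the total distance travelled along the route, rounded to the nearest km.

Leg distances:
Alpha→Bravo: 455.1 km  (cumulative 455.1 km)
Bravo→Charlie: 171.9 km  (cumulative 627.0 km)
Charlie→Delta: 663.2 km  (cumulative 1290.3 km)
Delta→Echo: 1011.5 km  (cumulative 2301.7 km)
Total route length ≈ 2302 km.

2302 km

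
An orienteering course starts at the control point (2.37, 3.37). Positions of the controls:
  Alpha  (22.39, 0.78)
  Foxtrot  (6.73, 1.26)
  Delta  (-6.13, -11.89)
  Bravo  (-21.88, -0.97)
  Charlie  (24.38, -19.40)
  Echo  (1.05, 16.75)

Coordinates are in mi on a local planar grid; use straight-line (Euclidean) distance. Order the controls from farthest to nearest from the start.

Computing each straight-line distance from (2.37, 3.37):
Charlie (24.38, -19.40): 31.7 mi
Bravo (-21.88, -0.97): 24.6 mi
Alpha (22.39, 0.78): 20.2 mi
Delta (-6.13, -11.89): 17.5 mi
Echo (1.05, 16.75): 13.4 mi
Foxtrot (6.73, 1.26): 4.8 mi

Charlie, Bravo, Alpha, Delta, Echo, Foxtrot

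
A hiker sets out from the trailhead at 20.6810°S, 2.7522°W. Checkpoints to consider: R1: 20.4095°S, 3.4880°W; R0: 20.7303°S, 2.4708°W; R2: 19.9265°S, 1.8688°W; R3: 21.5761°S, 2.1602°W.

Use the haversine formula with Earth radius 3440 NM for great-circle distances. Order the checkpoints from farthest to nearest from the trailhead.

R2, R3, R1, R0

Distance from the trailhead at 20.6810°S, 2.7522°W to each:
R2 19.9265°S, 1.8688°W: 67.3 NM
R3 21.5761°S, 2.1602°W: 63.1 NM
R1 20.4095°S, 3.4880°W: 44.5 NM
R0 20.7303°S, 2.4708°W: 16.1 NM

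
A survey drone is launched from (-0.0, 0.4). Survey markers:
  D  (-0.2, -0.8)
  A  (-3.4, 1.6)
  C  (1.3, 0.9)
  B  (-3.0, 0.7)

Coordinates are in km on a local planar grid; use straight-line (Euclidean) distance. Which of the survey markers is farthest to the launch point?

A

Distances from the launch point ((-0.0, 0.4)):
A: 3.6 km
B: 3.0 km
C: 1.4 km
D: 1.2 km
The farthest is A at 3.6 km.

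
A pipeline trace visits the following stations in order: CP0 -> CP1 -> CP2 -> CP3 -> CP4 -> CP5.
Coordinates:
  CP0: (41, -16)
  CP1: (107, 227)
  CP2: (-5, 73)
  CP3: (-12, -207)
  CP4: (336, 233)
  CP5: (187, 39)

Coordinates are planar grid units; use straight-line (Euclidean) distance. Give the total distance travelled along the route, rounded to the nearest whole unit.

1528

Leg distances:
CP0→CP1: 251.8  (cumulative 251.8)
CP1→CP2: 190.4  (cumulative 442.2)
CP2→CP3: 280.1  (cumulative 722.3)
CP3→CP4: 561.0  (cumulative 1283.3)
CP4→CP5: 244.6  (cumulative 1527.9)
Total route length ≈ 1528.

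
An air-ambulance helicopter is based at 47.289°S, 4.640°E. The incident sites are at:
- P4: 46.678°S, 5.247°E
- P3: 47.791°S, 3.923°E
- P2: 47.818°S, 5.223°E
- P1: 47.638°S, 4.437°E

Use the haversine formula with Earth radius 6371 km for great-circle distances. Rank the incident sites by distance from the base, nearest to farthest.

P1, P2, P3, P4

Distance from the base at 47.289°S, 4.640°E to each:
P1 47.638°S, 4.437°E: 41.7 km
P2 47.818°S, 5.223°E: 73.3 km
P3 47.791°S, 3.923°E: 77.5 km
P4 46.678°S, 5.247°E: 82.1 km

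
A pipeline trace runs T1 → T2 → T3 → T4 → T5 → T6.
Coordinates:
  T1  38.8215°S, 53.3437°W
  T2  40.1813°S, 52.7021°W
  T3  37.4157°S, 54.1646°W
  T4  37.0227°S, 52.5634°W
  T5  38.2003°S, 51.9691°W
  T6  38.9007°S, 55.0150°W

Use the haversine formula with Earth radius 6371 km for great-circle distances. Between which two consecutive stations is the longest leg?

Leg distances:
T1→T2: 160.9 km
T2→T3: 332.6 km
T3→T4: 148.4 km
T4→T5: 141.0 km
T5→T6: 276.1 km
The longest leg is T2–T3 at 332.6 km.

T2–T3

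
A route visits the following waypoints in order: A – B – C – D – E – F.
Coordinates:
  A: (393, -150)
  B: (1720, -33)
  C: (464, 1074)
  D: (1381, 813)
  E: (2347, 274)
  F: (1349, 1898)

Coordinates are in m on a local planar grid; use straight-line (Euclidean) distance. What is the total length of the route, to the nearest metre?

Leg distances:
A→B: 1332.1 m  (cumulative 1332.1 m)
B→C: 1674.2 m  (cumulative 3006.4 m)
C→D: 953.4 m  (cumulative 3959.8 m)
D→E: 1106.2 m  (cumulative 5066.0 m)
E→F: 1906.1 m  (cumulative 6972.1 m)
Total route length ≈ 6972 m.

6972 m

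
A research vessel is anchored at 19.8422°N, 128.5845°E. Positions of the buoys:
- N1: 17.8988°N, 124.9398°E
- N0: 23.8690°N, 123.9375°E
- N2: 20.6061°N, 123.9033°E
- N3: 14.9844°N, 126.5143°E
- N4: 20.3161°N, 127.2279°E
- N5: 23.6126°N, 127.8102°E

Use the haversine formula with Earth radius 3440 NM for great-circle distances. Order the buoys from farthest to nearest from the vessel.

N0, N3, N2, N1, N5, N4

Distances from the vessel:
N0 23.8690°N, 123.9375°E: 354.2 NM
N3 14.9844°N, 126.5143°E: 314.8 NM
N2 20.6061°N, 123.9033°E: 267.7 NM
N1 17.8988°N, 124.9398°E: 237.7 NM
N5 23.6126°N, 127.8102°E: 230.5 NM
N4 20.3161°N, 127.2279°E: 81.6 NM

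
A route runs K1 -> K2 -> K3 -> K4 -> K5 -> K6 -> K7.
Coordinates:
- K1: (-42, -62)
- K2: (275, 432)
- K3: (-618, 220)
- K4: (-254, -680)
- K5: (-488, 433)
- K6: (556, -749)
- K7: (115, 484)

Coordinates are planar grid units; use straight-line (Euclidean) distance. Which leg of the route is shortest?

Leg distances:
K1→K2: 587.0
K2→K3: 917.8
K3→K4: 970.8
K4→K5: 1137.3
K5→K6: 1577.0
K6→K7: 1309.5
The shortest leg is K1–K2 at 587.0.

K1–K2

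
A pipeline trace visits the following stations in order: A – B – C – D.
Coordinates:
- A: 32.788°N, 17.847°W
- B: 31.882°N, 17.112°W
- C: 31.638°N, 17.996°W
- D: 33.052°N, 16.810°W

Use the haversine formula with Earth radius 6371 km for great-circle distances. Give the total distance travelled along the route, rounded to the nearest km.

Leg distances:
A→B: 122.1 km  (cumulative 122.1 km)
B→C: 87.9 km  (cumulative 210.0 km)
C→D: 192.7 km  (cumulative 402.7 km)
Total route length ≈ 403 km.

403 km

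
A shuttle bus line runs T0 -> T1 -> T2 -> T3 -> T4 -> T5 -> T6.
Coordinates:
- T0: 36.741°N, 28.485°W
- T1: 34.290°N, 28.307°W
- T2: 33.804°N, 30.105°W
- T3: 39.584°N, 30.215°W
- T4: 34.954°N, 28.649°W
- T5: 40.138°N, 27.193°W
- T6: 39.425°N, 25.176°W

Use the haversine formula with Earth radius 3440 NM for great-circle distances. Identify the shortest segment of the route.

Leg distances:
T0→T1: 147.4 NM
T1→T2: 94.1 NM
T2→T3: 347.1 NM
T3→T4: 287.9 NM
T4→T5: 318.9 NM
T5→T6: 102.4 NM
The shortest leg is T1–T2 at 94.1 NM.

T1–T2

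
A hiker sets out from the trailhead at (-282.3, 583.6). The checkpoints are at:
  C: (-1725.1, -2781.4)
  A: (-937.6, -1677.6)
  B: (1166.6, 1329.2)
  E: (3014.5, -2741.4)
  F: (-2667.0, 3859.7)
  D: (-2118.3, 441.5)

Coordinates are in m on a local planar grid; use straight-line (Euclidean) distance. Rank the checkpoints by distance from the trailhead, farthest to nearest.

E, F, C, A, D, B

Computing each straight-line distance from (-282.3, 583.6):
E (3014.5, -2741.4): 4682.4 m
F (-2667.0, 3859.7): 4052.1 m
C (-1725.1, -2781.4): 3661.3 m
A (-937.6, -1677.6): 2354.2 m
D (-2118.3, 441.5): 1841.5 m
B (1166.6, 1329.2): 1629.5 m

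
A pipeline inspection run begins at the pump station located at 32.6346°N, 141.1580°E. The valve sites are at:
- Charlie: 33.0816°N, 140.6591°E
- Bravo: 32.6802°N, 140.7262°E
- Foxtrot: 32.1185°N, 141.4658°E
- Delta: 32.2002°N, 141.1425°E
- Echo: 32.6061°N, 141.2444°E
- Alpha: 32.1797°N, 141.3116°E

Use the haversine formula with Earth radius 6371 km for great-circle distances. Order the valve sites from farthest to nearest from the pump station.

Computing each great-circle distance from 32.6346°N, 141.1580°E:
Charlie 33.0816°N, 140.6591°E: 68.1 km
Foxtrot 32.1185°N, 141.4658°E: 64.3 km
Alpha 32.1797°N, 141.3116°E: 52.6 km
Delta 32.2002°N, 141.1425°E: 48.3 km
Bravo 32.6802°N, 140.7262°E: 40.7 km
Echo 32.6061°N, 141.2444°E: 8.7 km

Charlie, Foxtrot, Alpha, Delta, Bravo, Echo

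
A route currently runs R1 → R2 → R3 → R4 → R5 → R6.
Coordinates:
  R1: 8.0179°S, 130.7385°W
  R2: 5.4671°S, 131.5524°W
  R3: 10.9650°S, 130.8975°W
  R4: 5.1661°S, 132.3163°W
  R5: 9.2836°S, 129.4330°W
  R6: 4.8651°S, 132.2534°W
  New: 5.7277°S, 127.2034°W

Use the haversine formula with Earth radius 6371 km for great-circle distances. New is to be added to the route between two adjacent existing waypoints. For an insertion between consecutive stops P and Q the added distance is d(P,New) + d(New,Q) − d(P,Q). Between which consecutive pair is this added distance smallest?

between R5 and R6

Added distance for inserting New between each consecutive pair:
R1–R2: 650.6 km
R2–R3: 576.6 km
R3–R4: 616.0 km
R4–R5: 477.5 km
R5–R6: 451.3 km
Smallest added distance is 451.3 km, inserting between R5 and R6.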